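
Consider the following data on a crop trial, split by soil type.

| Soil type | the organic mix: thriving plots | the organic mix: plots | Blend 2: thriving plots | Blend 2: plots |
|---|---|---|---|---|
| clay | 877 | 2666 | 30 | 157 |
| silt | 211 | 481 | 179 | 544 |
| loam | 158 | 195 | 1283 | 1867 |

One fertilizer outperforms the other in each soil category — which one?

the organic mix

Clay: the organic mix 877/2666 = 32.9%, Blend 2 30/157 = 19.1% → the organic mix
Silt: the organic mix 211/481 = 43.9%, Blend 2 179/544 = 32.9% → the organic mix
Loam: the organic mix 158/195 = 81.0%, Blend 2 1283/1867 = 68.7% → the organic mix
The organic mix has the higher rate in all 3 groups.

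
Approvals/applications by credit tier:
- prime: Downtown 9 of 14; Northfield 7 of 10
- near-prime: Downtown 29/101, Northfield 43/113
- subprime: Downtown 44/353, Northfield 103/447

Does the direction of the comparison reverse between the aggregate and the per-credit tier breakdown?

No

Prime: Downtown 9/14 = 64.3%, Northfield 7/10 = 70.0% → Northfield
Near-prime: Downtown 29/101 = 28.7%, Northfield 43/113 = 38.1% → Northfield
Subprime: Downtown 44/353 = 12.5%, Northfield 103/447 = 23.0% → Northfield
Overall: Downtown 82/468 = 17.5%, Northfield 153/570 = 26.8% → Northfield
Northfield wins overall and in every credit group — no reversal.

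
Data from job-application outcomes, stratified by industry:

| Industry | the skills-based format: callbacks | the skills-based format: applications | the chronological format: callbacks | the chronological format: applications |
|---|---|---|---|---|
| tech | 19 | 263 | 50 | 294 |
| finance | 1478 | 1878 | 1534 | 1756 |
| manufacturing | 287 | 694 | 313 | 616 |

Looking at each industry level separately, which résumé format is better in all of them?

Tech: the skills-based format 19/263 = 7.2%, the chronological format 50/294 = 17.0% → the chronological format
Finance: the skills-based format 1478/1878 = 78.7%, the chronological format 1534/1756 = 87.4% → the chronological format
Manufacturing: the skills-based format 287/694 = 41.4%, the chronological format 313/616 = 50.8% → the chronological format
The chronological format has the higher rate in all 3 groups.

the chronological format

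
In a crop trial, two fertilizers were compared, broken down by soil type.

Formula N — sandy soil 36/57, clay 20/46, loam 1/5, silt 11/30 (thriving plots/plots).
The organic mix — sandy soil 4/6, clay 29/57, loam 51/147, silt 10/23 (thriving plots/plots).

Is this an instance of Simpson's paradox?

Sandy soil: Formula N 36/57 = 63.2%, the organic mix 4/6 = 66.7% → the organic mix
Clay: Formula N 20/46 = 43.5%, the organic mix 29/57 = 50.9% → the organic mix
Loam: Formula N 1/5 = 20.0%, the organic mix 51/147 = 34.7% → the organic mix
Silt: Formula N 11/30 = 36.7%, the organic mix 10/23 = 43.5% → the organic mix
Overall: Formula N 68/138 = 49.3%, the organic mix 94/233 = 40.3% → Formula N
The organic mix wins each soil group but Formula N wins overall — the comparison reverses. The organic mix's plots skew toward loam, which has a lower base rate.

Yes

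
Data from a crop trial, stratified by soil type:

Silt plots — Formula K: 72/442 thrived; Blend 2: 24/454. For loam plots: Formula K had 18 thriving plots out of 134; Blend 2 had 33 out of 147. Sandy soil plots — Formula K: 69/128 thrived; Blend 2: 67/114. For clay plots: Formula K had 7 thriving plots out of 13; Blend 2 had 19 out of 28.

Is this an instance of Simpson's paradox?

Silt: Formula K 72/442 = 16.3%, Blend 2 24/454 = 5.3% → Formula K
Loam: Formula K 18/134 = 13.4%, Blend 2 33/147 = 22.4% → Blend 2
Sandy soil: Formula K 69/128 = 53.9%, Blend 2 67/114 = 58.8% → Blend 2
Clay: Formula K 7/13 = 53.8%, Blend 2 19/28 = 67.9% → Blend 2
Overall: Formula K 166/717 = 23.2%, Blend 2 143/743 = 19.2% → Formula K
Neither sweeps: Formula K wins 1 of 4 groups, Blend 2 wins 3. Formula K wins overall but not every group — no Simpson reversal.

No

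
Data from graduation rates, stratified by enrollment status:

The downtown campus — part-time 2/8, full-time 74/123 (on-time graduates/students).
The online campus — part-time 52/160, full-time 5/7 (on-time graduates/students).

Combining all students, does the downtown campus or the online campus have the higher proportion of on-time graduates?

Part-time: the downtown campus 2/8 = 25.0%, the online campus 52/160 = 32.5% → the online campus
Full-time: the downtown campus 74/123 = 60.2%, the online campus 5/7 = 71.4% → the online campus
Overall: the downtown campus 76/131 = 58.0%, the online campus 57/167 = 34.1% → the downtown campus
(The online campus wins every enrollment group but the downtown campus wins overall — the online campus's students skew toward the low-rate part-time group.)

the downtown campus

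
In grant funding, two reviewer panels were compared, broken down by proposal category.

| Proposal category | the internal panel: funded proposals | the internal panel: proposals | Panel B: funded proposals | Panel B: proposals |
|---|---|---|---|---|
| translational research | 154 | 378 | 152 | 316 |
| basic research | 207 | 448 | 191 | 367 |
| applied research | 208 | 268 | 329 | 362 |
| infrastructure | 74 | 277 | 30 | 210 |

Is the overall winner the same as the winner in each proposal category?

No

Translational research: the internal panel 154/378 = 40.7%, Panel B 152/316 = 48.1% → Panel B
Basic research: the internal panel 207/448 = 46.2%, Panel B 191/367 = 52.0% → Panel B
Applied research: the internal panel 208/268 = 77.6%, Panel B 329/362 = 90.9% → Panel B
Infrastructure: the internal panel 74/277 = 26.7%, Panel B 30/210 = 14.3% → the internal panel
Overall: the internal panel 643/1371 = 46.9%, Panel B 702/1255 = 55.9% → Panel B
Neither sweeps: the internal panel wins 1 of 4 groups, Panel B wins 3. Panel B wins overall but not every group — no Simpson reversal.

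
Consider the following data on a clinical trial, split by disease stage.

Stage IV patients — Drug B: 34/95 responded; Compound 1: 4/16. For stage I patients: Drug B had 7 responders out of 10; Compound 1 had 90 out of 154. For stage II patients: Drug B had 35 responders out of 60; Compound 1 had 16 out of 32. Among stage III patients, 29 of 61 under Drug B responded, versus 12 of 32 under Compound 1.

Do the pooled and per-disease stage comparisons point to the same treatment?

Stage IV: Drug B 34/95 = 35.8%, Compound 1 4/16 = 25.0% → Drug B
Stage I: Drug B 7/10 = 70.0%, Compound 1 90/154 = 58.4% → Drug B
Stage II: Drug B 35/60 = 58.3%, Compound 1 16/32 = 50.0% → Drug B
Stage III: Drug B 29/61 = 47.5%, Compound 1 12/32 = 37.5% → Drug B
Overall: Drug B 105/226 = 46.5%, Compound 1 122/234 = 52.1% → Compound 1
Drug B wins each disease group but Compound 1 wins overall — the comparison reverses. Drug B's patients skew toward stage IV, which has a lower base rate.

No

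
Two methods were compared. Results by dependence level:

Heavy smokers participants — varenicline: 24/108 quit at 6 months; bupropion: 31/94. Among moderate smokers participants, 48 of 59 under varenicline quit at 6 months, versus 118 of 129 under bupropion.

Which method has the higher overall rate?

bupropion

Heavy smokers: varenicline 24/108 = 22.2%, bupropion 31/94 = 33.0% → bupropion
Moderate smokers: varenicline 48/59 = 81.4%, bupropion 118/129 = 91.5% → bupropion
Overall: varenicline 72/167 = 43.1%, bupropion 149/223 = 66.8% → bupropion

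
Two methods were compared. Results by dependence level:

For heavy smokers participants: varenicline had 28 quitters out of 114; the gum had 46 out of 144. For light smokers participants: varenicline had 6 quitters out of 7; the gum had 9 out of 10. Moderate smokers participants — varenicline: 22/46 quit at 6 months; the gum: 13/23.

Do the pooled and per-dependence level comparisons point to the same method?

Heavy smokers: varenicline 28/114 = 24.6%, the gum 46/144 = 31.9% → the gum
Light smokers: varenicline 6/7 = 85.7%, the gum 9/10 = 90.0% → the gum
Moderate smokers: varenicline 22/46 = 47.8%, the gum 13/23 = 56.5% → the gum
Overall: varenicline 56/167 = 33.5%, the gum 68/177 = 38.4% → the gum
The gum wins overall and in every dependence group — no reversal.

Yes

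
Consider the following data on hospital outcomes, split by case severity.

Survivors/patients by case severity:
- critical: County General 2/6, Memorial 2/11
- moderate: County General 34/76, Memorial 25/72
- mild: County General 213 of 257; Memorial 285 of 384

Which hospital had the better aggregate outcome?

County General

Critical: County General 2/6 = 33.3%, Memorial 2/11 = 18.2% → County General
Moderate: County General 34/76 = 44.7%, Memorial 25/72 = 34.7% → County General
Mild: County General 213/257 = 82.9%, Memorial 285/384 = 74.2% → County General
Overall: County General 249/339 = 73.5%, Memorial 312/467 = 66.8% → County General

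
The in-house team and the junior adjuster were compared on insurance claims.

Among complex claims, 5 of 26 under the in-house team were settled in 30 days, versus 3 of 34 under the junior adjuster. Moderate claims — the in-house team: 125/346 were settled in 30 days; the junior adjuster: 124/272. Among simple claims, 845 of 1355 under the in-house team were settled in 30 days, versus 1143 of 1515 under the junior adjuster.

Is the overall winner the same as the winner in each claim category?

Complex: the in-house team 5/26 = 19.2%, the junior adjuster 3/34 = 8.8% → the in-house team
Moderate: the in-house team 125/346 = 36.1%, the junior adjuster 124/272 = 45.6% → the junior adjuster
Simple: the in-house team 845/1355 = 62.4%, the junior adjuster 1143/1515 = 75.4% → the junior adjuster
Overall: the in-house team 975/1727 = 56.5%, the junior adjuster 1270/1821 = 69.7% → the junior adjuster
Neither sweeps: the in-house team wins 1 of 3 groups, the junior adjuster wins 2. The junior adjuster wins overall but not every group — no Simpson reversal.

No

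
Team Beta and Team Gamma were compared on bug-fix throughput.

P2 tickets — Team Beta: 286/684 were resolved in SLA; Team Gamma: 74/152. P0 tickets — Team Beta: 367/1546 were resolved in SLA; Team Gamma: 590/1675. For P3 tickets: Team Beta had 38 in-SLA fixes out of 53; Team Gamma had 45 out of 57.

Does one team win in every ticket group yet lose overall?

P2: Team Beta 286/684 = 41.8%, Team Gamma 74/152 = 48.7% → Team Gamma
P0: Team Beta 367/1546 = 23.7%, Team Gamma 590/1675 = 35.2% → Team Gamma
P3: Team Beta 38/53 = 71.7%, Team Gamma 45/57 = 78.9% → Team Gamma
Overall: Team Beta 691/2283 = 30.3%, Team Gamma 709/1884 = 37.6% → Team Gamma
Team Gamma wins overall and in every ticket group — no reversal.

No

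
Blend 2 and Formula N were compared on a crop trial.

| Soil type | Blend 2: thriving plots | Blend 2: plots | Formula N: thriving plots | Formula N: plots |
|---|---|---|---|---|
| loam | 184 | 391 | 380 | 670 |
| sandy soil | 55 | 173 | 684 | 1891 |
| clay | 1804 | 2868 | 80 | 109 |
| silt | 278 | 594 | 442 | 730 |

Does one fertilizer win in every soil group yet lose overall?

Loam: Blend 2 184/391 = 47.1%, Formula N 380/670 = 56.7% → Formula N
Sandy soil: Blend 2 55/173 = 31.8%, Formula N 684/1891 = 36.2% → Formula N
Clay: Blend 2 1804/2868 = 62.9%, Formula N 80/109 = 73.4% → Formula N
Silt: Blend 2 278/594 = 46.8%, Formula N 442/730 = 60.5% → Formula N
Overall: Blend 2 2321/4026 = 57.7%, Formula N 1586/3400 = 46.6% → Blend 2
Formula N wins each soil group but Blend 2 wins overall — the comparison reverses. Formula N's plots skew toward sandy soil, which has a lower base rate.

Yes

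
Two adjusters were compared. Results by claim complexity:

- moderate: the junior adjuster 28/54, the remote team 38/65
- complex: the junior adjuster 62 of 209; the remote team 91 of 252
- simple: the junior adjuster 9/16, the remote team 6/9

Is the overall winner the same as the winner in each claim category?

Yes

Moderate: the junior adjuster 28/54 = 51.9%, the remote team 38/65 = 58.5% → the remote team
Complex: the junior adjuster 62/209 = 29.7%, the remote team 91/252 = 36.1% → the remote team
Simple: the junior adjuster 9/16 = 56.2%, the remote team 6/9 = 66.7% → the remote team
Overall: the junior adjuster 99/279 = 35.5%, the remote team 135/326 = 41.4% → the remote team
The remote team wins overall and in every claim group — no reversal.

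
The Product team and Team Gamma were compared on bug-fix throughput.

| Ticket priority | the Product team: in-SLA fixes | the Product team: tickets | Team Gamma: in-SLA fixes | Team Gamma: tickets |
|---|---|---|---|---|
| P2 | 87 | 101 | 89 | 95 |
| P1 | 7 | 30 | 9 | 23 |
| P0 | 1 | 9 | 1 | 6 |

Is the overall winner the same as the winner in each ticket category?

P2: the Product team 87/101 = 86.1%, Team Gamma 89/95 = 93.7% → Team Gamma
P1: the Product team 7/30 = 23.3%, Team Gamma 9/23 = 39.1% → Team Gamma
P0: the Product team 1/9 = 11.1%, Team Gamma 1/6 = 16.7% → Team Gamma
Overall: the Product team 95/140 = 67.9%, Team Gamma 99/124 = 79.8% → Team Gamma
Team Gamma wins overall and in every ticket group — no reversal.

Yes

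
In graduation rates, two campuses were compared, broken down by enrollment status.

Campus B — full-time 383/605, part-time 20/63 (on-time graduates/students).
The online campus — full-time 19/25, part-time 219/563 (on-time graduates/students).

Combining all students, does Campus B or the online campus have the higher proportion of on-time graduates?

Full-time: Campus B 383/605 = 63.3%, the online campus 19/25 = 76.0% → the online campus
Part-time: Campus B 20/63 = 31.7%, the online campus 219/563 = 38.9% → the online campus
Overall: Campus B 403/668 = 60.3%, the online campus 238/588 = 40.5% → Campus B
(The online campus wins every enrollment group but Campus B wins overall — the online campus's students skew toward the low-rate part-time group.)

Campus B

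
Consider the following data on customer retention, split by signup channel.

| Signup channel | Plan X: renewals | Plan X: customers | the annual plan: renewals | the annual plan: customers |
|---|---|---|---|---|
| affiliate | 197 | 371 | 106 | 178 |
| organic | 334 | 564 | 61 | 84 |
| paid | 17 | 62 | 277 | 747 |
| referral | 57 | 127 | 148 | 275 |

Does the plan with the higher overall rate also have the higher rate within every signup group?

No

Affiliate: Plan X 197/371 = 53.1%, the annual plan 106/178 = 59.6% → the annual plan
Organic: Plan X 334/564 = 59.2%, the annual plan 61/84 = 72.6% → the annual plan
Paid: Plan X 17/62 = 27.4%, the annual plan 277/747 = 37.1% → the annual plan
Referral: Plan X 57/127 = 44.9%, the annual plan 148/275 = 53.8% → the annual plan
Overall: Plan X 605/1124 = 53.8%, the annual plan 592/1284 = 46.1% → Plan X
The annual plan wins each signup group but Plan X wins overall — the comparison reverses. The annual plan's customers skew toward paid, which has a lower base rate.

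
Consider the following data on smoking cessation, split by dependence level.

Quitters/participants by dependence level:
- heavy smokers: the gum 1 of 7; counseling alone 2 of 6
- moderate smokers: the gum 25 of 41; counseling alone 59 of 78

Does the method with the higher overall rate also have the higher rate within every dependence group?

Heavy smokers: the gum 1/7 = 14.3%, counseling alone 2/6 = 33.3% → counseling alone
Moderate smokers: the gum 25/41 = 61.0%, counseling alone 59/78 = 75.6% → counseling alone
Overall: the gum 26/48 = 54.2%, counseling alone 61/84 = 72.6% → counseling alone
Counseling alone wins overall and in every dependence group — no reversal.

Yes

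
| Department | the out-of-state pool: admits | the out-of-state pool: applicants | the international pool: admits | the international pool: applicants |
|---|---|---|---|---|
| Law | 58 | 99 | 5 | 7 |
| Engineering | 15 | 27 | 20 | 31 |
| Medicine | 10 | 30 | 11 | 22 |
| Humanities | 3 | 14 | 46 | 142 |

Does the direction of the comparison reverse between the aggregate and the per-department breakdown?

Law: the out-of-state pool 58/99 = 58.6%, the international pool 5/7 = 71.4% → the international pool
Engineering: the out-of-state pool 15/27 = 55.6%, the international pool 20/31 = 64.5% → the international pool
Medicine: the out-of-state pool 10/30 = 33.3%, the international pool 11/22 = 50.0% → the international pool
Humanities: the out-of-state pool 3/14 = 21.4%, the international pool 46/142 = 32.4% → the international pool
Overall: the out-of-state pool 86/170 = 50.6%, the international pool 82/202 = 40.6% → the out-of-state pool
The international pool wins each department group but the out-of-state pool wins overall — the comparison reverses. The international pool's applicants skew toward Humanities, which has a lower base rate.

Yes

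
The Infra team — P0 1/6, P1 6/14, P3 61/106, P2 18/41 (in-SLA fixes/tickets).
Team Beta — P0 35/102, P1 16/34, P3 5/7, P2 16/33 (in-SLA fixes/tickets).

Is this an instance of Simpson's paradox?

Yes

P0: the Infra team 1/6 = 16.7%, Team Beta 35/102 = 34.3% → Team Beta
P1: the Infra team 6/14 = 42.9%, Team Beta 16/34 = 47.1% → Team Beta
P3: the Infra team 61/106 = 57.5%, Team Beta 5/7 = 71.4% → Team Beta
P2: the Infra team 18/41 = 43.9%, Team Beta 16/33 = 48.5% → Team Beta
Overall: the Infra team 86/167 = 51.5%, Team Beta 72/176 = 40.9% → the Infra team
Team Beta wins each ticket group but the Infra team wins overall — the comparison reverses. Team Beta's tickets skew toward P0, which has a lower base rate.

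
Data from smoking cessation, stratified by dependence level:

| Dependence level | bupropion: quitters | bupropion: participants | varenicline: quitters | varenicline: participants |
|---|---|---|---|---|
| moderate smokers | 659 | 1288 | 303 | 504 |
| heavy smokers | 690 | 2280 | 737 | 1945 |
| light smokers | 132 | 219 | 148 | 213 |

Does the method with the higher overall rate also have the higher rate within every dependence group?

Yes

Moderate smokers: bupropion 659/1288 = 51.2%, varenicline 303/504 = 60.1% → varenicline
Heavy smokers: bupropion 690/2280 = 30.3%, varenicline 737/1945 = 37.9% → varenicline
Light smokers: bupropion 132/219 = 60.3%, varenicline 148/213 = 69.5% → varenicline
Overall: bupropion 1481/3787 = 39.1%, varenicline 1188/2662 = 44.6% → varenicline
Varenicline wins overall and in every dependence group — no reversal.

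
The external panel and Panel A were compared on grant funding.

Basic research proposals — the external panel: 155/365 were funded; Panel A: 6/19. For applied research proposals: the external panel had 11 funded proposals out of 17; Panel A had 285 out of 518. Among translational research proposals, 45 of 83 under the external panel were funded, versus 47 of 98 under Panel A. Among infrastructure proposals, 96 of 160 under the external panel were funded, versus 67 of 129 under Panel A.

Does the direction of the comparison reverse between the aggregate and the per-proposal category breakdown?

Yes

Basic research: the external panel 155/365 = 42.5%, Panel A 6/19 = 31.6% → the external panel
Applied research: the external panel 11/17 = 64.7%, Panel A 285/518 = 55.0% → the external panel
Translational research: the external panel 45/83 = 54.2%, Panel A 47/98 = 48.0% → the external panel
Infrastructure: the external panel 96/160 = 60.0%, Panel A 67/129 = 51.9% → the external panel
Overall: the external panel 307/625 = 49.1%, Panel A 405/764 = 53.0% → Panel A
The external panel wins each proposal group but Panel A wins overall — the comparison reverses. The external panel's proposals skew toward basic research, which has a lower base rate.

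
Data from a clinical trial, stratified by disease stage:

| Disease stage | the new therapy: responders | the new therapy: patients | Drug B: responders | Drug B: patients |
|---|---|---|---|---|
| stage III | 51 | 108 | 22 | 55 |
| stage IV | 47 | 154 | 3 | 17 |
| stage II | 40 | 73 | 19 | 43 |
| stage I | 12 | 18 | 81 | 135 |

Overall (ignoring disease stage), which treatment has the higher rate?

Drug B

Stage III: the new therapy 51/108 = 47.2%, Drug B 22/55 = 40.0% → the new therapy
Stage IV: the new therapy 47/154 = 30.5%, Drug B 3/17 = 17.6% → the new therapy
Stage II: the new therapy 40/73 = 54.8%, Drug B 19/43 = 44.2% → the new therapy
Stage I: the new therapy 12/18 = 66.7%, Drug B 81/135 = 60.0% → the new therapy
Overall: the new therapy 150/353 = 42.5%, Drug B 125/250 = 50.0% → Drug B
(The new therapy wins every disease group but Drug B wins overall — the new therapy's patients skew toward the low-rate stage IV group.)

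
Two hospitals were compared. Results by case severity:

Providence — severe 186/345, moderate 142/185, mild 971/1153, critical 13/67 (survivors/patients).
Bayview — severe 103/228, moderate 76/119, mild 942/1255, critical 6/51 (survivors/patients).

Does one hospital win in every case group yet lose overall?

No

Severe: Providence 186/345 = 53.9%, Bayview 103/228 = 45.2% → Providence
Moderate: Providence 142/185 = 76.8%, Bayview 76/119 = 63.9% → Providence
Mild: Providence 971/1153 = 84.2%, Bayview 942/1255 = 75.1% → Providence
Critical: Providence 13/67 = 19.4%, Bayview 6/51 = 11.8% → Providence
Overall: Providence 1312/1750 = 75.0%, Bayview 1127/1653 = 68.2% → Providence
Providence wins overall and in every case group — no reversal.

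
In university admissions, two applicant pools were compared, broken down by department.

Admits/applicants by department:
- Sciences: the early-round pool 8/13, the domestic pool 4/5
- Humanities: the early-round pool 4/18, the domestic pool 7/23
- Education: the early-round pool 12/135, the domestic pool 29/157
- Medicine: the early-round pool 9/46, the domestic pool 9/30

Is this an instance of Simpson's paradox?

Sciences: the early-round pool 8/13 = 61.5%, the domestic pool 4/5 = 80.0% → the domestic pool
Humanities: the early-round pool 4/18 = 22.2%, the domestic pool 7/23 = 30.4% → the domestic pool
Education: the early-round pool 12/135 = 8.9%, the domestic pool 29/157 = 18.5% → the domestic pool
Medicine: the early-round pool 9/46 = 19.6%, the domestic pool 9/30 = 30.0% → the domestic pool
Overall: the early-round pool 33/212 = 15.6%, the domestic pool 49/215 = 22.8% → the domestic pool
The domestic pool wins overall and in every department group — no reversal.

No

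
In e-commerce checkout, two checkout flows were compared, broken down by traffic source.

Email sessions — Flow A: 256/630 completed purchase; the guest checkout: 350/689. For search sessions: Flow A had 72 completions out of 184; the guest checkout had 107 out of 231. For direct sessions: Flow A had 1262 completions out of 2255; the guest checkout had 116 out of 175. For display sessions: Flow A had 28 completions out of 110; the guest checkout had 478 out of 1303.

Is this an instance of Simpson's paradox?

Yes

Email: Flow A 256/630 = 40.6%, the guest checkout 350/689 = 50.8% → the guest checkout
Search: Flow A 72/184 = 39.1%, the guest checkout 107/231 = 46.3% → the guest checkout
Direct: Flow A 1262/2255 = 56.0%, the guest checkout 116/175 = 66.3% → the guest checkout
Display: Flow A 28/110 = 25.5%, the guest checkout 478/1303 = 36.7% → the guest checkout
Overall: Flow A 1618/3179 = 50.9%, the guest checkout 1051/2398 = 43.8% → Flow A
The guest checkout wins each traffic group but Flow A wins overall — the comparison reverses. The guest checkout's sessions skew toward display, which has a lower base rate.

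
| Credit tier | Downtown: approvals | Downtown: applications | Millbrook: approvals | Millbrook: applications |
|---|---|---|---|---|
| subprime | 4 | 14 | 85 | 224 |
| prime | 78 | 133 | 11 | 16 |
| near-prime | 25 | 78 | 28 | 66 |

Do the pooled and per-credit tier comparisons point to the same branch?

Subprime: Downtown 4/14 = 28.6%, Millbrook 85/224 = 37.9% → Millbrook
Prime: Downtown 78/133 = 58.6%, Millbrook 11/16 = 68.8% → Millbrook
Near-prime: Downtown 25/78 = 32.1%, Millbrook 28/66 = 42.4% → Millbrook
Overall: Downtown 107/225 = 47.6%, Millbrook 124/306 = 40.5% → Downtown
Millbrook wins each credit group but Downtown wins overall — the comparison reverses. Millbrook's applications skew toward subprime, which has a lower base rate.

No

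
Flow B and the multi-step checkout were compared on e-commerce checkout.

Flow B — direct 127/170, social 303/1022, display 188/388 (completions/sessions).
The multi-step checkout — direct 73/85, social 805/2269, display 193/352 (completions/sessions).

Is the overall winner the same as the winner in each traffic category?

Direct: Flow B 127/170 = 74.7%, the multi-step checkout 73/85 = 85.9% → the multi-step checkout
Social: Flow B 303/1022 = 29.6%, the multi-step checkout 805/2269 = 35.5% → the multi-step checkout
Display: Flow B 188/388 = 48.5%, the multi-step checkout 193/352 = 54.8% → the multi-step checkout
Overall: Flow B 618/1580 = 39.1%, the multi-step checkout 1071/2706 = 39.6% → the multi-step checkout
The multi-step checkout wins overall and in every traffic group — no reversal.

Yes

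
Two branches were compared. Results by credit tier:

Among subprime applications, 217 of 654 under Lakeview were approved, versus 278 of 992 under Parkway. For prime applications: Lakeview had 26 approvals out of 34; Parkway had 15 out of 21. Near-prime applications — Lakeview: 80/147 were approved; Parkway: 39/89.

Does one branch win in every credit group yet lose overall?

Subprime: Lakeview 217/654 = 33.2%, Parkway 278/992 = 28.0% → Lakeview
Prime: Lakeview 26/34 = 76.5%, Parkway 15/21 = 71.4% → Lakeview
Near-prime: Lakeview 80/147 = 54.4%, Parkway 39/89 = 43.8% → Lakeview
Overall: Lakeview 323/835 = 38.7%, Parkway 332/1102 = 30.1% → Lakeview
Lakeview wins overall and in every credit group — no reversal.

No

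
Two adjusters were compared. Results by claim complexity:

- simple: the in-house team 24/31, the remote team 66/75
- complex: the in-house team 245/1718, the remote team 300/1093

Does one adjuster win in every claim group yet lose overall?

Simple: the in-house team 24/31 = 77.4%, the remote team 66/75 = 88.0% → the remote team
Complex: the in-house team 245/1718 = 14.3%, the remote team 300/1093 = 27.4% → the remote team
Overall: the in-house team 269/1749 = 15.4%, the remote team 366/1168 = 31.3% → the remote team
The remote team wins overall and in every claim group — no reversal.

No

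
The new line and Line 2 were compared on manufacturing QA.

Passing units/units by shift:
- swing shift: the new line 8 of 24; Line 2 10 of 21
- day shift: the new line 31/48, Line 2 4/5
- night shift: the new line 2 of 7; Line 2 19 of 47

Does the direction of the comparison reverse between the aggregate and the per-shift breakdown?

Swing shift: the new line 8/24 = 33.3%, Line 2 10/21 = 47.6% → Line 2
Day shift: the new line 31/48 = 64.6%, Line 2 4/5 = 80.0% → Line 2
Night shift: the new line 2/7 = 28.6%, Line 2 19/47 = 40.4% → Line 2
Overall: the new line 41/79 = 51.9%, Line 2 33/73 = 45.2% → the new line
Line 2 wins each shift group but the new line wins overall — the comparison reverses. Line 2's units skew toward night shift, which has a lower base rate.

Yes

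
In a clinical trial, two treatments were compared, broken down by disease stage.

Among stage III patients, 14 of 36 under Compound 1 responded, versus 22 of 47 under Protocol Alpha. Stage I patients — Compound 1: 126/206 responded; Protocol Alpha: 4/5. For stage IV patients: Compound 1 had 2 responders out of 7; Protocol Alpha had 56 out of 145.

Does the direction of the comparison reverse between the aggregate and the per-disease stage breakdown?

Stage III: Compound 1 14/36 = 38.9%, Protocol Alpha 22/47 = 46.8% → Protocol Alpha
Stage I: Compound 1 126/206 = 61.2%, Protocol Alpha 4/5 = 80.0% → Protocol Alpha
Stage IV: Compound 1 2/7 = 28.6%, Protocol Alpha 56/145 = 38.6% → Protocol Alpha
Overall: Compound 1 142/249 = 57.0%, Protocol Alpha 82/197 = 41.6% → Compound 1
Protocol Alpha wins each disease group but Compound 1 wins overall — the comparison reverses. Protocol Alpha's patients skew toward stage IV, which has a lower base rate.

Yes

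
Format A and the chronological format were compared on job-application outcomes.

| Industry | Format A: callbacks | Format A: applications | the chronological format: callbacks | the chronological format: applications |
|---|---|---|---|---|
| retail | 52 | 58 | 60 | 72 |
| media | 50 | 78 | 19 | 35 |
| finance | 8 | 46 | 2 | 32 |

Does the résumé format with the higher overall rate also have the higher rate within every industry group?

Retail: Format A 52/58 = 89.7%, the chronological format 60/72 = 83.3% → Format A
Media: Format A 50/78 = 64.1%, the chronological format 19/35 = 54.3% → Format A
Finance: Format A 8/46 = 17.4%, the chronological format 2/32 = 6.2% → Format A
Overall: Format A 110/182 = 60.4%, the chronological format 81/139 = 58.3% → Format A
Format A wins overall and in every industry group — no reversal.

Yes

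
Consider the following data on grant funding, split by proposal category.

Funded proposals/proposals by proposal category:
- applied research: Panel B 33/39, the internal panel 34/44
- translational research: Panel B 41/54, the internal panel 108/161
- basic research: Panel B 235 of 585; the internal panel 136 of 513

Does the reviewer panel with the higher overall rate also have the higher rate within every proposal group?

Applied research: Panel B 33/39 = 84.6%, the internal panel 34/44 = 77.3% → Panel B
Translational research: Panel B 41/54 = 75.9%, the internal panel 108/161 = 67.1% → Panel B
Basic research: Panel B 235/585 = 40.2%, the internal panel 136/513 = 26.5% → Panel B
Overall: Panel B 309/678 = 45.6%, the internal panel 278/718 = 38.7% → Panel B
Panel B wins overall and in every proposal group — no reversal.

Yes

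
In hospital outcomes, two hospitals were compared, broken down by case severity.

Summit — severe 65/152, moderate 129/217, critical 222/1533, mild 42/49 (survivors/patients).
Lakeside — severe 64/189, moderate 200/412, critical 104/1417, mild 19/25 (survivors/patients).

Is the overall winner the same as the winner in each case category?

Yes

Severe: Summit 65/152 = 42.8%, Lakeside 64/189 = 33.9% → Summit
Moderate: Summit 129/217 = 59.4%, Lakeside 200/412 = 48.5% → Summit
Critical: Summit 222/1533 = 14.5%, Lakeside 104/1417 = 7.3% → Summit
Mild: Summit 42/49 = 85.7%, Lakeside 19/25 = 76.0% → Summit
Overall: Summit 458/1951 = 23.5%, Lakeside 387/2043 = 18.9% → Summit
Summit wins overall and in every case group — no reversal.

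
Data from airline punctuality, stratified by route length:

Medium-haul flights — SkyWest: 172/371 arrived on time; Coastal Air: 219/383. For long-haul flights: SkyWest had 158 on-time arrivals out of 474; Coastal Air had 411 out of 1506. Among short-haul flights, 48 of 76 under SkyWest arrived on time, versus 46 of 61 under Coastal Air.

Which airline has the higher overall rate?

Medium-haul: SkyWest 172/371 = 46.4%, Coastal Air 219/383 = 57.2% → Coastal Air
Long-haul: SkyWest 158/474 = 33.3%, Coastal Air 411/1506 = 27.3% → SkyWest
Short-haul: SkyWest 48/76 = 63.2%, Coastal Air 46/61 = 75.4% → Coastal Air
Overall: SkyWest 378/921 = 41.0%, Coastal Air 676/1950 = 34.7% → SkyWest
(Neither sweeps every route group, but SkyWest has the higher pooled rate.)

SkyWest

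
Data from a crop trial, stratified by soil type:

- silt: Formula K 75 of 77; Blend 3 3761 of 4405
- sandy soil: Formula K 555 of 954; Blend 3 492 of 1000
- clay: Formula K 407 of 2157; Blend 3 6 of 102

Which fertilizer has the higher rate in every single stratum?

Silt: Formula K 75/77 = 97.4%, Blend 3 3761/4405 = 85.4% → Formula K
Sandy soil: Formula K 555/954 = 58.2%, Blend 3 492/1000 = 49.2% → Formula K
Clay: Formula K 407/2157 = 18.9%, Blend 3 6/102 = 5.9% → Formula K
Formula K has the higher rate in all 3 groups.

Formula K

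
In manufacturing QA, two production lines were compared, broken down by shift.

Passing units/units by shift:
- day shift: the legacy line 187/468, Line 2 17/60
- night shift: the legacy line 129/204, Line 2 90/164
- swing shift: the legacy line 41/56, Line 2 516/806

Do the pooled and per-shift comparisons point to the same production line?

Day shift: the legacy line 187/468 = 40.0%, Line 2 17/60 = 28.3% → the legacy line
Night shift: the legacy line 129/204 = 63.2%, Line 2 90/164 = 54.9% → the legacy line
Swing shift: the legacy line 41/56 = 73.2%, Line 2 516/806 = 64.0% → the legacy line
Overall: the legacy line 357/728 = 49.0%, Line 2 623/1030 = 60.5% → Line 2
The legacy line wins each shift group but Line 2 wins overall — the comparison reverses. The legacy line's units skew toward day shift, which has a lower base rate.

No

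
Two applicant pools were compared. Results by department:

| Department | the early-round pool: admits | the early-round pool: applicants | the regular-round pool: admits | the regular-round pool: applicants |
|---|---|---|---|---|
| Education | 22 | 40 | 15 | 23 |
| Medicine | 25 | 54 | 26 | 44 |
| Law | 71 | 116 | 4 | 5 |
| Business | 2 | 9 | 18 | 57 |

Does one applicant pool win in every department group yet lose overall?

Yes

Education: the early-round pool 22/40 = 55.0%, the regular-round pool 15/23 = 65.2% → the regular-round pool
Medicine: the early-round pool 25/54 = 46.3%, the regular-round pool 26/44 = 59.1% → the regular-round pool
Law: the early-round pool 71/116 = 61.2%, the regular-round pool 4/5 = 80.0% → the regular-round pool
Business: the early-round pool 2/9 = 22.2%, the regular-round pool 18/57 = 31.6% → the regular-round pool
Overall: the early-round pool 120/219 = 54.8%, the regular-round pool 63/129 = 48.8% → the early-round pool
The regular-round pool wins each department group but the early-round pool wins overall — the comparison reverses. The regular-round pool's applicants skew toward Business, which has a lower base rate.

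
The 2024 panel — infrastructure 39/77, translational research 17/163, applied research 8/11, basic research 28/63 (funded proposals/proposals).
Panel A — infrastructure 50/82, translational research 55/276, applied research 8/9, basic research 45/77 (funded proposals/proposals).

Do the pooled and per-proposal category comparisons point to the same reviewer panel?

Yes

Infrastructure: the 2024 panel 39/77 = 50.6%, Panel A 50/82 = 61.0% → Panel A
Translational research: the 2024 panel 17/163 = 10.4%, Panel A 55/276 = 19.9% → Panel A
Applied research: the 2024 panel 8/11 = 72.7%, Panel A 8/9 = 88.9% → Panel A
Basic research: the 2024 panel 28/63 = 44.4%, Panel A 45/77 = 58.4% → Panel A
Overall: the 2024 panel 92/314 = 29.3%, Panel A 158/444 = 35.6% → Panel A
Panel A wins overall and in every proposal group — no reversal.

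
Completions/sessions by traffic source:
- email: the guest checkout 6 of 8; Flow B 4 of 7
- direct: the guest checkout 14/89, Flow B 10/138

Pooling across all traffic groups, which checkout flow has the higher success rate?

the guest checkout

Email: the guest checkout 6/8 = 75.0%, Flow B 4/7 = 57.1% → the guest checkout
Direct: the guest checkout 14/89 = 15.7%, Flow B 10/138 = 7.2% → the guest checkout
Overall: the guest checkout 20/97 = 20.6%, Flow B 14/145 = 9.7% → the guest checkout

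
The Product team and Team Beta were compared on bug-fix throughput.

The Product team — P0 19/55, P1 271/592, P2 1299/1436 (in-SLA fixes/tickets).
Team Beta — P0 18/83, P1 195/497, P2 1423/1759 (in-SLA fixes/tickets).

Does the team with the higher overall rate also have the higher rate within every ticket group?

P0: the Product team 19/55 = 34.5%, Team Beta 18/83 = 21.7% → the Product team
P1: the Product team 271/592 = 45.8%, Team Beta 195/497 = 39.2% → the Product team
P2: the Product team 1299/1436 = 90.5%, Team Beta 1423/1759 = 80.9% → the Product team
Overall: the Product team 1589/2083 = 76.3%, Team Beta 1636/2339 = 69.9% → the Product team
The Product team wins overall and in every ticket group — no reversal.

Yes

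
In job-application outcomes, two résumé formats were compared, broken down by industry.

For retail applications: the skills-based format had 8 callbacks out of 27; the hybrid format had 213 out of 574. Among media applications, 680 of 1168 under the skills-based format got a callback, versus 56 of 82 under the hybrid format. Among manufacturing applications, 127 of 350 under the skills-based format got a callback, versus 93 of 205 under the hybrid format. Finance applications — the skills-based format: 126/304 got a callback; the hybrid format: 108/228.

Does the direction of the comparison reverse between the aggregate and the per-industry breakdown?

Yes

Retail: the skills-based format 8/27 = 29.6%, the hybrid format 213/574 = 37.1% → the hybrid format
Media: the skills-based format 680/1168 = 58.2%, the hybrid format 56/82 = 68.3% → the hybrid format
Manufacturing: the skills-based format 127/350 = 36.3%, the hybrid format 93/205 = 45.4% → the hybrid format
Finance: the skills-based format 126/304 = 41.4%, the hybrid format 108/228 = 47.4% → the hybrid format
Overall: the skills-based format 941/1849 = 50.9%, the hybrid format 470/1089 = 43.2% → the skills-based format
The hybrid format wins each industry group but the skills-based format wins overall — the comparison reverses. The hybrid format's applications skew toward retail, which has a lower base rate.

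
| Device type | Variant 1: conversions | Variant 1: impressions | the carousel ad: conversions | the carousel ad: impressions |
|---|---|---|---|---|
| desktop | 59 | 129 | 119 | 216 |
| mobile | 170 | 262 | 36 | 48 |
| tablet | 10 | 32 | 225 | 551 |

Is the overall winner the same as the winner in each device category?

No

Desktop: Variant 1 59/129 = 45.7%, the carousel ad 119/216 = 55.1% → the carousel ad
Mobile: Variant 1 170/262 = 64.9%, the carousel ad 36/48 = 75.0% → the carousel ad
Tablet: Variant 1 10/32 = 31.2%, the carousel ad 225/551 = 40.8% → the carousel ad
Overall: Variant 1 239/423 = 56.5%, the carousel ad 380/815 = 46.6% → Variant 1
The carousel ad wins each device group but Variant 1 wins overall — the comparison reverses. The carousel ad's impressions skew toward tablet, which has a lower base rate.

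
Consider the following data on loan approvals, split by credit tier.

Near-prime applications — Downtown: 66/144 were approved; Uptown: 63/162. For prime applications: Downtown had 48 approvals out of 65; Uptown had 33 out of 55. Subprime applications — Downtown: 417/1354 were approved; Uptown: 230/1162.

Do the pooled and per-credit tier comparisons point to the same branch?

Near-prime: Downtown 66/144 = 45.8%, Uptown 63/162 = 38.9% → Downtown
Prime: Downtown 48/65 = 73.8%, Uptown 33/55 = 60.0% → Downtown
Subprime: Downtown 417/1354 = 30.8%, Uptown 230/1162 = 19.8% → Downtown
Overall: Downtown 531/1563 = 34.0%, Uptown 326/1379 = 23.6% → Downtown
Downtown wins overall and in every credit group — no reversal.

Yes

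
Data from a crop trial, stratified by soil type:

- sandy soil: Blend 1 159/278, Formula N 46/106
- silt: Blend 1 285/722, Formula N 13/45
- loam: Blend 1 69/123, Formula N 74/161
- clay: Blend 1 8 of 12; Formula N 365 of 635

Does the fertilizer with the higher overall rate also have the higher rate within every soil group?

Sandy soil: Blend 1 159/278 = 57.2%, Formula N 46/106 = 43.4% → Blend 1
Silt: Blend 1 285/722 = 39.5%, Formula N 13/45 = 28.9% → Blend 1
Loam: Blend 1 69/123 = 56.1%, Formula N 74/161 = 46.0% → Blend 1
Clay: Blend 1 8/12 = 66.7%, Formula N 365/635 = 57.5% → Blend 1
Overall: Blend 1 521/1135 = 45.9%, Formula N 498/947 = 52.6% → Formula N
Blend 1 wins each soil group but Formula N wins overall — the comparison reverses. Blend 1's plots skew toward silt, which has a lower base rate.

No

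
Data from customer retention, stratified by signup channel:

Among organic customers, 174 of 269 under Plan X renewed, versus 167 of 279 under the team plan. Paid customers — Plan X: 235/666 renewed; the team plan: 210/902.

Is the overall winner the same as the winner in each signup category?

Yes

Organic: Plan X 174/269 = 64.7%, the team plan 167/279 = 59.9% → Plan X
Paid: Plan X 235/666 = 35.3%, the team plan 210/902 = 23.3% → Plan X
Overall: Plan X 409/935 = 43.7%, the team plan 377/1181 = 31.9% → Plan X
Plan X wins overall and in every signup group — no reversal.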